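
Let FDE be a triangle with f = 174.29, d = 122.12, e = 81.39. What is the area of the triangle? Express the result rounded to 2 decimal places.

Semiperimeter s = (174.29 + 122.12 + 81.39)/2 = 188.9.
Heron's formula: area = √(188.9·14.61·66.78·107.51) ≈ 4451.3.

4451.32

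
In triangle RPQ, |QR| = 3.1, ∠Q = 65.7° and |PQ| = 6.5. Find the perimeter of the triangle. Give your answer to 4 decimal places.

perimeter ≈ 15.5394

By the law of cosines, |RP|² = |PQ|² + |QR|² − 2·|PQ|·|QR|·cos Q = 35.276, so |RP| ≈ 5.9394.
Semiperimeter s = (6.5+3.1+5.9394)/2 = 7.7697.
Perimeter = 6.5 + 3.1 + 5.9394 = 15.539.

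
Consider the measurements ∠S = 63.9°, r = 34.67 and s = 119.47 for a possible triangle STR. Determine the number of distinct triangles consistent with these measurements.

r·sin S = 34.67·sin(63.9°) ≈ 31.13.
Since s ≥ r, exactly one triangle exists.

1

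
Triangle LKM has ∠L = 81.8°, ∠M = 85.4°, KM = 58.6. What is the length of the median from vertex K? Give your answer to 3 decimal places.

The third angle is ∠K = 180° − ∠M − ∠L = 12.80°.
Law of sines: ML = KM·sin K/sin L ≈ 13.117.
Law of sines: LK = KM·sin M/sin L ≈ 59.015.
Median from K: ½√(2·LK² + 2·KM² − ML²) ≈ 58.441.

m_K ≈ 58.441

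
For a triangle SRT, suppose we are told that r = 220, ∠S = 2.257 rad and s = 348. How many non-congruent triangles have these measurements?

1

r·sin S = 220·sin(2.257 rad) ≈ 170.2.
Since ∠S is not acute, a triangle exists only if s > r; here s > r, so there is exactly one triangle.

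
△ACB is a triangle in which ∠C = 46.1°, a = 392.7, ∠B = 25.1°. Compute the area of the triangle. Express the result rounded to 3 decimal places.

The third angle is ∠A = 180° − ∠C − ∠B = 108.80°.
Law of sines: c = a·sin C/sin A ≈ 298.91.
Law of sines: b = a·sin B/sin A ≈ 175.97.
Area = ½·a·c·sin B ≈ 24896.

24896.458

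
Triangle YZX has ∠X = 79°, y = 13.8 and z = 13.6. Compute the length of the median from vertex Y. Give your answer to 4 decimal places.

By the law of cosines, x² = y² + z² − 2·y·z·cos X = 303.78, so x ≈ 17.429.
Median from Y: ½√(2·z² + 2·x² − y²) ≈ 14.027.

14.0271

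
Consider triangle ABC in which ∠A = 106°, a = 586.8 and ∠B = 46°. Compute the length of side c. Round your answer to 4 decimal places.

The third angle is ∠C = 180° − ∠A − ∠B = 28.00°.
Law of sines: c = a·sin C/sin A ≈ 286.59.

286.5878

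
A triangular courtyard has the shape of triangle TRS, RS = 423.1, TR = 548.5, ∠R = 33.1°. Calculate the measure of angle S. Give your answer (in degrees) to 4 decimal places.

96.9265

By the law of cosines, ST² = TR² + RS² − 2·TR·RS·cos R = 91047, so ST ≈ 301.74.
Law of cosines again: cos S = (RS² + ST² − TR²)/(2·RS·ST) ≈ -0.12060, so ∠S ≈ 96.93°.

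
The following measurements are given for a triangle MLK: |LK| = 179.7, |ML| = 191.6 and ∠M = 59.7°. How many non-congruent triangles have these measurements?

2

|ML|·sin M = 191.6·sin(59.7°) ≈ 165.4.
Since |ML| sin M < |LK| < |ML| (165.4 < 179.7 < 191.6), two triangles exist.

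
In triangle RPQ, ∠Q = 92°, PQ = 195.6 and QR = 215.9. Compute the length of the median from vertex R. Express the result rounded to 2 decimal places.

m_R ≈ 240.11

By the law of cosines, RP² = PQ² + QR² − 2·PQ·QR·cos Q = 87820, so RP ≈ 296.34.
Median from R: ½√(2·QR² + 2·RP² − PQ²) ≈ 240.11.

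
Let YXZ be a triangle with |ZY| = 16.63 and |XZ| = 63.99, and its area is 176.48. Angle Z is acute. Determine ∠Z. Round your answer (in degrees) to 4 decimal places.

From area = ½·|XZ|·|ZY|·sin Z, we get sin Z = 2·area/(|XZ|·|ZY|) ≈ 0.33168.
Taking the acute solution, ∠Z ≈ 19.37°.

∠Z ≈ 19.3709°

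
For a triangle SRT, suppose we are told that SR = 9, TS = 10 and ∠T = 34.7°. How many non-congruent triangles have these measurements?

2

TS·sin T = 10·sin(34.7°) ≈ 5.693.
Since TS sin T < SR < TS (5.693 < 9 < 10), two triangles exist.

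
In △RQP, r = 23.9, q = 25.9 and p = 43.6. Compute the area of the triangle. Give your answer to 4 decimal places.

Semiperimeter s = (23.9 + 25.9 + 43.6)/2 = 46.7.
Heron's formula: area = √(46.7·22.8·20.8·3.1) ≈ 262.02.

area ≈ 262.0224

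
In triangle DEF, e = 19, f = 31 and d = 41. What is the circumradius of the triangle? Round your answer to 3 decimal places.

By the law of cosines, cos D = (e² + f² − d²) / (2·e·f) ≈ -0.30475, so ∠D ≈ 107.74°.
Circumradius = d/(2 sin D) ≈ 21.524.

R ≈ 21.524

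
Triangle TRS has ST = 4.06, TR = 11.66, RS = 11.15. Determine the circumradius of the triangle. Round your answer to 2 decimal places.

By the law of cosines, cos T = (ST² + TR² − RS²) / (2·ST·TR) ≈ 0.29697, so ∠T ≈ 72.72°.
Circumradius = RS/(2 sin T) ≈ 5.8384.

5.84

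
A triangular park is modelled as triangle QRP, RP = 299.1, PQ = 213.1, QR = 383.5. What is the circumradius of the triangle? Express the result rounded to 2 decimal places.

192.63

By the law of cosines, cos Q = (PQ² + QR² − RP²) / (2·PQ·QR) ≈ 0.63031, so ∠Q ≈ 0.889 rad.
Circumradius = RP/(2 sin Q) ≈ 192.63.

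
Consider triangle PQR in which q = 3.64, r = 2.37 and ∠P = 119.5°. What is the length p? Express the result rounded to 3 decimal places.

By the law of cosines, p² = q² + r² − 2·q·r·cos P = 27.363, so p ≈ 5.2309.

5.231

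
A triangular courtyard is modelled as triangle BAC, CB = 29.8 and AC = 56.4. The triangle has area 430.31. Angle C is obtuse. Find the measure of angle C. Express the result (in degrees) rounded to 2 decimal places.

149.20

From area = ½·AC·CB·sin C, we get sin C = 2·area/(AC·CB) ≈ 0.51205.
Taking the obtuse solution, ∠C ≈ 149.20°.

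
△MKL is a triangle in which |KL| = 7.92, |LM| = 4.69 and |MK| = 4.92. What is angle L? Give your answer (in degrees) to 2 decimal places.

By the law of cosines, cos L = (|KL|² + |LM|² − |MK|²) / (2·|KL|·|LM|) ≈ 0.81460, so ∠L ≈ 35.45°.

35.45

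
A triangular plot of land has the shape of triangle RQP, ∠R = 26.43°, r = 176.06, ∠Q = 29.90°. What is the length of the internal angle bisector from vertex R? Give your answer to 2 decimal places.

The third angle is ∠P = 180° − ∠R − ∠Q = 123.67°.
Law of sines: q = r·sin Q/sin R ≈ 197.18.
Law of sines: p = r·sin P/sin R ≈ 329.19.
The bisector from R has length 2·q·p·cos(∠R/2)/(q+p) ≈ 240.1.

240.10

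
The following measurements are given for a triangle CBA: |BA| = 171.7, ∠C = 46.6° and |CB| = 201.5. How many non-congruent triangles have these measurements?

2

|CB|·sin C = 201.5·sin(46.6°) ≈ 146.4.
Since |CB| sin C < |BA| < |CB| (146.4 < 171.7 < 201.5), two triangles exist.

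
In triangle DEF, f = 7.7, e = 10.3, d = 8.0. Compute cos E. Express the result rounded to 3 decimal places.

By the law of cosines, cos E = (f² + d² − e²) / (2·f·d) ≈ 0.13961, so ∠E ≈ 81.97°.

0.140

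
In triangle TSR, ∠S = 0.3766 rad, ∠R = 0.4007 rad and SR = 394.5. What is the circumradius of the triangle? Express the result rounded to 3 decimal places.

The third angle is ∠T = π − ∠S − ∠R = 2.3643 rad.
Law of sines: RT = SR·sin S/sin T ≈ 206.86.
Law of sines: TS = SR·sin R/sin T ≈ 219.4.
Circumradius = SR/(2 sin T) ≈ 281.24.

281.240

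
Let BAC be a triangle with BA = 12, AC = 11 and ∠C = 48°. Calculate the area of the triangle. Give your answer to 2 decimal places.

Law of sines: sin B = AC·sin C/BA ≈ 0.68122.
Since BA ≥ AC, only the acute value applies: ∠B ≈ 42.94°.
Then ∠A = 180° − ∠C − ∠B ≈ 89.06°.
Law of sines gives CB = BA·sin A/sin C ≈ 16.145.
Area = ½·BA·AC·sin A ≈ 65.991.

65.99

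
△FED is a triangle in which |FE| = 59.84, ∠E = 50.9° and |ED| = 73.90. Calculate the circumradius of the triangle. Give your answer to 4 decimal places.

By the law of cosines, |DF|² = |FE|² + |ED|² − 2·|FE|·|ED|·cos E = 3464.1, so |DF| ≈ 58.857.
Area = ½·|FE|·|ED|·sin E ≈ 1715.9.
Circumradius = |DF|/(2 sin E) ≈ 37.921.

R ≈ 37.9209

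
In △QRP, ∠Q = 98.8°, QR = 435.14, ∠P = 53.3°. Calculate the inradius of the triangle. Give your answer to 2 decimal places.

r ≈ 89.12

The third angle is ∠R = 180° − ∠P − ∠Q = 27.90°.
Law of sines: RP = QR·sin Q/sin P ≈ 536.33.
Law of sines: PQ = QR·sin R/sin P ≈ 253.96.
Area = ½·QR·RP·sin R ≈ 54603.
Semiperimeter s = (536.33+253.96+435.14)/2 = 612.71.
Inradius = area/s = 54603/612.71 ≈ 89.116.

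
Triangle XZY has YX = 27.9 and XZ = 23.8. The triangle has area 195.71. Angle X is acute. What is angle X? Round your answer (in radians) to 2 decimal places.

From area = ½·YX·XZ·sin X, we get sin X = 2·area/(YX·XZ) ≈ 0.58947.
Taking the acute solution, ∠X ≈ 0.630 rad.

∠X ≈ 0.63 rad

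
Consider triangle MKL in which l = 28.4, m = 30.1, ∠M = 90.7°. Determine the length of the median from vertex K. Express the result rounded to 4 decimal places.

m_K ≈ 28.8634

Law of sines: sin L = l·sin M/m ≈ 0.94345.
Since m ≥ l, only the acute value applies: ∠L ≈ 70.64°.
Then ∠K = 180° − ∠M − ∠L ≈ 18.66°.
Law of sines gives k = m·sin K/sin M ≈ 9.6315.
Median from K: ½√(2·l² + 2·m² − k²) ≈ 28.863.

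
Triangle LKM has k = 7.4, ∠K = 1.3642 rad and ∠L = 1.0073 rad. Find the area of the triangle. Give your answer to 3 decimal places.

16.465

The third angle is ∠M = π − ∠L − ∠K = 0.7701 rad.
Law of sines: l = k·sin L/sin K ≈ 6.3918.
Law of sines: m = k·sin M/sin K ≈ 5.2638.
Area = ½·k·l·sin M ≈ 16.465.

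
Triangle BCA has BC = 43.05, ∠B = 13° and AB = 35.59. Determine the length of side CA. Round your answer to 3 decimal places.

11.584

By the law of cosines, CA² = AB² + BC² − 2·AB·BC·cos B = 134.19, so CA ≈ 11.584.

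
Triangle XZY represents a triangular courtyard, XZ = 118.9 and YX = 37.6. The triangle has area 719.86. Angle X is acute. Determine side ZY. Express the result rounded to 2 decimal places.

84.18

From area = ½·YX·XZ·sin X, we get sin X = 2·area/(YX·XZ) ≈ 0.32204.
Taking the acute solution, ∠X ≈ 18.79°.
Law of cosines then gives ZY ≈ 84.179.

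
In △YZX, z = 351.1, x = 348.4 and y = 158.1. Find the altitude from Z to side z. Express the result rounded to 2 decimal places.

h_Z ≈ 153.39

Semiperimeter s = (158.1 + 351.1 + 348.4)/2 = 428.8.
Heron's formula: area = √(428.8·270.7·77.7·80.4) ≈ 26928.
The altitude from Z has length 2·area/z ≈ 153.39.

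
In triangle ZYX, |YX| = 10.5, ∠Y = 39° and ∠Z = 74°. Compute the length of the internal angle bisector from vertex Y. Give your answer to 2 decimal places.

The third angle is ∠X = 180° − ∠Z − ∠Y = 67.00°.
Law of sines: |XZ| = |YX|·sin Y/sin Z ≈ 6.8742.
Law of sines: |ZY| = |YX|·sin X/sin Z ≈ 10.055.
The bisector from Y has length 2·|ZY|·|YX|·cos(∠Y/2)/(|ZY|+|YX|) ≈ 9.6834.

t_Y ≈ 9.68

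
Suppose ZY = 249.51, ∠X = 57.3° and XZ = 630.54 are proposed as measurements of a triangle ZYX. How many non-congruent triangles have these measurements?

XZ·sin X = 630.54·sin(57.3°) ≈ 530.6.
Since ZY = 249.51 < 530.6 = XZ sin X, no triangle exists.

0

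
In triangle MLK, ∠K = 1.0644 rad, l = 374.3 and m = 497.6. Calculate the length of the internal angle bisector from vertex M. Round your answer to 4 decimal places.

By the law of cosines, k² = m² + l² − 2·m·l·cos K = 2.0703e+05, so k ≈ 455.01.
Law of cosines again: cos M = (l² + k² − m²)/(2·l·k) ≈ 0.29219, so ∠M ≈ 1.2743 rad.
The bisector from M has length 2·l·k·cos(∠M/2)/(l+k) ≈ 330.14.

t_M ≈ 330.1423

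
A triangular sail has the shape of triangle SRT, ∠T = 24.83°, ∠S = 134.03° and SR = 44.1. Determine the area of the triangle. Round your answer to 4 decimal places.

The third angle is ∠R = 180° − ∠T − ∠S = 21.14°.
Law of sines: RT = SR·sin S/sin T ≈ 75.506.
Law of sines: TS = SR·sin R/sin T ≈ 37.875.
Area = ½·SR·RT·sin R ≈ 600.44.

area ≈ 600.4419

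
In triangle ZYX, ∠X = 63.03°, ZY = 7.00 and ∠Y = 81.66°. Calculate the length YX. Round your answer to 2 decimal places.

4.54

The third angle is ∠Z = 180° − ∠Y − ∠X = 35.31°.
Law of sines: YX = ZY·sin Z/sin X ≈ 4.5397.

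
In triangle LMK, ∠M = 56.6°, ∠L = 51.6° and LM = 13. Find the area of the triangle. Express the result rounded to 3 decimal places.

58.197

The third angle is ∠K = 180° − ∠L − ∠M = 71.80°.
Law of sines: MK = LM·sin L/sin K ≈ 10.725.
Law of sines: KL = LM·sin M/sin K ≈ 11.425.
Area = ½·LM·MK·sin M ≈ 58.197.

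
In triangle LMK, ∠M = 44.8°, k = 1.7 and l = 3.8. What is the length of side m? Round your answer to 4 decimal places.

By the law of cosines, m² = k² + l² − 2·k·l·cos M = 8.1623, so m ≈ 2.857.

2.8570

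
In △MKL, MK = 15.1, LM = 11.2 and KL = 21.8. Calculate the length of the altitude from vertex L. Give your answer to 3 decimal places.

Semiperimeter s = (21.8 + 11.2 + 15.1)/2 = 24.05.
Heron's formula: area = √(24.05·2.25·12.85·8.95) ≈ 78.888.
The altitude from L has length 2·area/MK ≈ 10.449.

h_L ≈ 10.449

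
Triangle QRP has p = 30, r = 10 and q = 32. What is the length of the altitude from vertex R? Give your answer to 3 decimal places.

h_R ≈ 29.976

Semiperimeter s = (32 + 10 + 30)/2 = 36.
Heron's formula: area = √(36·4·26·6) ≈ 149.88.
The altitude from R has length 2·area/r ≈ 29.976.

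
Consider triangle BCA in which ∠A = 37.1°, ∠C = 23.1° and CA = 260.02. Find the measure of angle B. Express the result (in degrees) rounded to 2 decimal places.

The third angle is ∠B = 180° − ∠C − ∠A = 119.80°.

119.80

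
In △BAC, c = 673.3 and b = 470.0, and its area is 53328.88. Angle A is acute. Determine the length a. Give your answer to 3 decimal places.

279.933

From area = ½·c·b·sin A, we get sin A = 2·area/(c·b) ≈ 0.33704.
Taking the acute solution, ∠A ≈ 0.344 rad.
Law of cosines then gives a ≈ 279.93.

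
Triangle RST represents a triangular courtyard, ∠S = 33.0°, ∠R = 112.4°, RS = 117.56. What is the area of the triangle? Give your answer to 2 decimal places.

The third angle is ∠T = 180° − ∠R − ∠S = 34.60°.
Law of sines: ST = RS·sin R/sin T ≈ 191.41.
Law of sines: TR = RS·sin S/sin T ≈ 112.76.
Area = ½·RS·ST·sin S ≈ 6127.7.

6127.70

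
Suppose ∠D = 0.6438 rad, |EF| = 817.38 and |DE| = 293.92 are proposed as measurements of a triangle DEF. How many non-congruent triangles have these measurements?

1

|DE|·sin D = 293.92·sin(0.6438 rad) ≈ 176.4.
Since |EF| ≥ |DE|, exactly one triangle exists.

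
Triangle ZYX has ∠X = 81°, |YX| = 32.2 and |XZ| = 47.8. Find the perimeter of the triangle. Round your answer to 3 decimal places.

133.293

By the law of cosines, |ZY|² = |YX|² + |XZ|² − 2·|YX|·|XZ|·cos X = 2840.1, so |ZY| ≈ 53.293.
Semiperimeter s = (32.2+47.8+53.293)/2 = 66.646.
Perimeter = 32.2 + 47.8 + 53.293 = 133.29.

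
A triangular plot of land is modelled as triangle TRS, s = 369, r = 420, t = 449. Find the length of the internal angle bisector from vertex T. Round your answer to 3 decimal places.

t_T ≈ 323.713

By the law of cosines, cos T = (r² + s² − t²) / (2·r·s) ≈ 0.35798, so ∠T ≈ 69.02°.
The bisector from T has length 2·r·s·cos(∠T/2)/(r+s) ≈ 323.71.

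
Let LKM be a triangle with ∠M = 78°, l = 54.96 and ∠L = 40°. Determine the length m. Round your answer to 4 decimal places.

83.6341

The third angle is ∠K = 180° − ∠M − ∠L = 62.00°.
Law of sines: m = l·sin M/sin L ≈ 83.634.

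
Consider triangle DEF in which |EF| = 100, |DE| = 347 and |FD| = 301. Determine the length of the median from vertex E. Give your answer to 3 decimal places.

Median from E: ½√(2·|DE|² + 2·|EF|² − |FD|²) ≈ 206.29.

206.287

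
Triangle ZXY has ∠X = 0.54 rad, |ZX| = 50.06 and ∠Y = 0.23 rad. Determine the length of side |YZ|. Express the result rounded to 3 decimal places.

112.896

The third angle is ∠Z = π − ∠X − ∠Y = 2.372 rad.
Law of sines: |YZ| = |ZX|·sin X/sin Y ≈ 112.9.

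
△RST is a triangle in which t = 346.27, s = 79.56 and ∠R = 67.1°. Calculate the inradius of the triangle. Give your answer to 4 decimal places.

By the law of cosines, r² = s² + t² − 2·s·t·cos R = 1.0479e+05, so r ≈ 323.72.
Area = ½·s·t·sin R ≈ 12689.
Semiperimeter p = (323.72+79.56+346.27)/2 = 374.77.
Inradius = area/p = 12689/374.77 ≈ 33.858.

33.8577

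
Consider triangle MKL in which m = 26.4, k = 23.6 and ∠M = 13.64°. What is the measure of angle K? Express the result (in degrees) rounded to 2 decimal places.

12.17

Law of sines: sin K = k·sin M/m ≈ 0.21081.
Since m ≥ k, only the acute value applies: ∠K ≈ 12.17°.
Then ∠L = 180° − ∠M − ∠K ≈ 154.19°.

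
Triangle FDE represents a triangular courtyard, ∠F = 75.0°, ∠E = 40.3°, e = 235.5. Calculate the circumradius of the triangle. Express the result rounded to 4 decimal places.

The third angle is ∠D = 180° − ∠E − ∠F = 64.70°.
Law of sines: f = e·sin F/sin E ≈ 351.7.
Law of sines: d = e·sin D/sin E ≈ 329.18.
Circumradius = e/(2 sin E) ≈ 182.05.

R ≈ 182.0530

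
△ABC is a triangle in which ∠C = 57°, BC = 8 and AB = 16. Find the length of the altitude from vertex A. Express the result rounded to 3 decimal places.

Law of sines: sin A = BC·sin C/AB ≈ 0.41934.
Since AB ≥ BC, only the acute value applies: ∠A ≈ 24.79°.
Then ∠B = 180° − ∠C − ∠A ≈ 98.21°.
Law of sines gives CA = AB·sin B/sin C ≈ 18.882.
Area = ½·AB·BC·sin B ≈ 63.345.
The altitude from A has length 2·area/BC ≈ 15.836.

15.836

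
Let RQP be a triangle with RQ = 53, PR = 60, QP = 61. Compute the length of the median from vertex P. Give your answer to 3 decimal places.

Median from P: ½√(2·QP² + 2·PR² − RQ²) ≈ 54.39.

54.390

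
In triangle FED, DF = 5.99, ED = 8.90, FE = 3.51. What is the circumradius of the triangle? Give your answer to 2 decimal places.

By the law of cosines, cos F = (DF² + FE² − ED²) / (2·DF·FE) ≈ -0.73745, so ∠F ≈ 137.51°.
Circumradius = ED/(2 sin F) ≈ 6.5887.

6.59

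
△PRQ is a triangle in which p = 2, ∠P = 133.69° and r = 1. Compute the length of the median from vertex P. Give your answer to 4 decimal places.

0.4348

Law of sines: sin R = r·sin P/p ≈ 0.36154.
Since p ≥ r, only the acute value applies: ∠R ≈ 21.20°.
Then ∠Q = 180° − ∠P − ∠R ≈ 25.11°.
Law of sines gives q = p·sin Q/sin P ≈ 1.174.
Median from P: ½√(2·r² + 2·q² − p²) ≈ 0.43484.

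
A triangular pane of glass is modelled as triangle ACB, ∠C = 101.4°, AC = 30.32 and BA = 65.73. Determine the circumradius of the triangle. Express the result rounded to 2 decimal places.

Law of sines: sin B = AC·sin C/BA ≈ 0.45218.
Since BA ≥ AC, only the acute value applies: ∠B ≈ 26.88°.
Then ∠A = 180° − ∠C − ∠B ≈ 51.72°.
Law of sines gives CB = BA·sin A/sin C ≈ 52.633.
Circumradius = BA/(2 sin C) ≈ 33.526.

33.53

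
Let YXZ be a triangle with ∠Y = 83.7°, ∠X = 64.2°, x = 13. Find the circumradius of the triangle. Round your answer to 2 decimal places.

The third angle is ∠Z = 180° − ∠Y − ∠X = 32.10°.
Law of sines: y = x·sin Y/sin X ≈ 14.352.
Law of sines: z = x·sin Z/sin X ≈ 7.673.
Circumradius = x/(2 sin X) ≈ 7.2197.

7.22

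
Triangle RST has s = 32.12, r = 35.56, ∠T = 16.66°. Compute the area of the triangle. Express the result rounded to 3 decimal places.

area ≈ 163.728

Area = ½·r·s·sin T ≈ 163.73.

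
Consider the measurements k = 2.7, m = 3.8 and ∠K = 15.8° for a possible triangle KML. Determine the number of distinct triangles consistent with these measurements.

m·sin K = 3.8·sin(15.8°) ≈ 1.035.
Since m sin K < k < m (1.035 < 2.7 < 3.8), two triangles exist.

2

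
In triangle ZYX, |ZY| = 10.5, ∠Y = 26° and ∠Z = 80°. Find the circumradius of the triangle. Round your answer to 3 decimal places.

The third angle is ∠X = 180° − ∠Z − ∠Y = 74.00°.
Law of sines: |YX| = |ZY|·sin Z/sin X ≈ 10.757.
Law of sines: |XZ| = |ZY|·sin Y/sin X ≈ 4.7884.
Circumradius = |ZY|/(2 sin X) ≈ 5.4616.

5.462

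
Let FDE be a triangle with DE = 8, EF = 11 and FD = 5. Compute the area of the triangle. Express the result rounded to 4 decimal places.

Semiperimeter s = (8 + 11 + 5)/2 = 12.
Heron's formula: area = √(12·4·1·7) ≈ 18.33.

area ≈ 18.3303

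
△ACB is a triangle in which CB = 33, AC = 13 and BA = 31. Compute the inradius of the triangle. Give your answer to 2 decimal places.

5.23

Semiperimeter s = (33 + 31 + 13)/2 = 38.5.
Heron's formula: area = √(38.5·5.5·7.5·25.5) ≈ 201.24.
Inradius = area/s = 201.24/38.5 ≈ 5.227.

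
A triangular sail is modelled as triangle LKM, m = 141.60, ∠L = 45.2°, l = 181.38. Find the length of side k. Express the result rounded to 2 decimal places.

250.78

Law of sines: sin M = m·sin L/l ≈ 0.55395.
Since l ≥ m, only the acute value applies: ∠M ≈ 33.64°.
Then ∠K = 180° − ∠L − ∠M ≈ 101.16°.
Law of sines gives k = l·sin K/sin L ≈ 250.78.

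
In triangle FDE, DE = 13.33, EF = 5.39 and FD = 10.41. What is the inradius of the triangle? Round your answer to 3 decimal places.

r ≈ 1.798

Semiperimeter s = (13.33 + 5.39 + 10.41)/2 = 14.565.
Heron's formula: area = √(14.565·1.235·9.175·4.155) ≈ 26.186.
Inradius = area/s = 26.186/14.565 ≈ 1.7979.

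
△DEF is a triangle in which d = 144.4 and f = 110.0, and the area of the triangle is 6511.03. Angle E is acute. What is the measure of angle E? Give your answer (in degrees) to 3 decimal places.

From area = ½·f·d·sin E, we get sin E = 2·area/(f·d) ≈ 0.81982.
Taking the acute solution, ∠E ≈ 55.07°.

∠E ≈ 55.067°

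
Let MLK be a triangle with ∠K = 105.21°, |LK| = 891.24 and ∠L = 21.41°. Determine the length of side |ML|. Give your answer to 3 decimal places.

1071.531

The third angle is ∠M = 180° − ∠L − ∠K = 53.38°.
Law of sines: |ML| = |LK|·sin K/sin M ≈ 1071.5.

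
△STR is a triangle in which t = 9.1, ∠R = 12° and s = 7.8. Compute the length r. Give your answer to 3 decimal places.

By the law of cosines, r² = s² + t² − 2·s·t·cos R = 4.7922, so r ≈ 2.1891.

2.189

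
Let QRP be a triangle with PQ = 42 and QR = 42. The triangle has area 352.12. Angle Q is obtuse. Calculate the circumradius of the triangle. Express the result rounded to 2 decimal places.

102.99

From area = ½·PQ·QR·sin Q, we get sin Q = 2·area/(PQ·QR) ≈ 0.39923.
Taking the obtuse solution, ∠Q ≈ 156.47°.
Law of cosines then gives RP ≈ 82.235.
Circumradius = RP/(2 sin Q) ≈ 102.99.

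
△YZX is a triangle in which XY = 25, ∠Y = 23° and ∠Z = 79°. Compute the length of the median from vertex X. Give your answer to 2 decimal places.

The third angle is ∠X = 180° − ∠Y − ∠Z = 78.00°.
Law of sines: ZX = XY·sin Y/sin Z ≈ 9.9511.
Law of sines: YZ = XY·sin X/sin Z ≈ 24.911.
Median from X: ½√(2·ZX² + 2·XY² − YZ²) ≈ 14.383.

m_X ≈ 14.38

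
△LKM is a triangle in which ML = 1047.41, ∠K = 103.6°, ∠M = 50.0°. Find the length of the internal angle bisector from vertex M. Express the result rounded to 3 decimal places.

595.909

The third angle is ∠L = 180° − ∠K − ∠M = 26.40°.
Law of sines: KM = ML·sin L/sin K ≈ 479.15.
Law of sines: LK = ML·sin M/sin K ≈ 825.51.
The bisector from M has length 2·KM·ML·cos(∠M/2)/(KM+ML) ≈ 595.91.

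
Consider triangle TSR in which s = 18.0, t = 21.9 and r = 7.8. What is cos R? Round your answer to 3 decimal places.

By the law of cosines, cos R = (t² + s² − r²) / (2·t·s) ≈ 0.94212, so ∠R ≈ 0.342 rad.

cos R ≈ 0.942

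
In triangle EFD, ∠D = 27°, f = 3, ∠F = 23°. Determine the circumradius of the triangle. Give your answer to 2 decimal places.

The third angle is ∠E = 180° − ∠F − ∠D = 130.00°.
Law of sines: e = f·sin E/sin F ≈ 5.8816.
Law of sines: d = f·sin D/sin F ≈ 3.4857.
Circumradius = f/(2 sin F) ≈ 3.839.

R ≈ 3.84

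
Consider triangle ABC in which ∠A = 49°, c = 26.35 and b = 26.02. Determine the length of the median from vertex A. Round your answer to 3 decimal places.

23.827

By the law of cosines, a² = b² + c² − 2·b·c·cos A = 471.74, so a ≈ 21.72.
Median from A: ½√(2·b² + 2·c² − a²) ≈ 23.827.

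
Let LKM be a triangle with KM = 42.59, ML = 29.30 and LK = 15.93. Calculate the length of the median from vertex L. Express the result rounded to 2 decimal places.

m_L ≈ 10.13

Median from L: ½√(2·ML² + 2·LK² − KM²) ≈ 10.132.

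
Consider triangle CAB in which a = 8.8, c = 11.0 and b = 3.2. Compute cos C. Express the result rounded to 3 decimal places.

By the law of cosines, cos C = (a² + b² − c²) / (2·a·b) ≈ -0.59162, so ∠C ≈ 126.27°.

-0.592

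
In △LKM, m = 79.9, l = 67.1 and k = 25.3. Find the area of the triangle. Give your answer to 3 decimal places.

area ≈ 790.033

Semiperimeter s = (67.1 + 25.3 + 79.9)/2 = 86.15.
Heron's formula: area = √(86.15·19.05·60.85·6.25) ≈ 790.03.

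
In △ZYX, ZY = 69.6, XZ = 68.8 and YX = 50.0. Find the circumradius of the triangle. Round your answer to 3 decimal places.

R ≈ 37.110

By the law of cosines, cos Z = (XZ² + ZY² − YX²) / (2·XZ·ZY) ≈ 0.73902, so ∠Z ≈ 0.739 rad.
Circumradius = YX/(2 sin Z) ≈ 37.11.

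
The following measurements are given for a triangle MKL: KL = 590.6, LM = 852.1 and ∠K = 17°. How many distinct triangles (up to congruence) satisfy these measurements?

1

KL·sin K = 590.6·sin(17°) ≈ 172.7.
Since LM ≥ KL, exactly one triangle exists.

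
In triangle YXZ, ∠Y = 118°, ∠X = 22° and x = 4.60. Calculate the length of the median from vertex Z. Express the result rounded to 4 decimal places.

m_Z ≈ 7.3336

The third angle is ∠Z = 180° − ∠Y − ∠X = 40.00°.
Law of sines: y = x·sin Y/sin X ≈ 10.842.
Law of sines: z = x·sin Z/sin X ≈ 7.8931.
Median from Z: ½√(2·y² + 2·x² − z²) ≈ 7.3336.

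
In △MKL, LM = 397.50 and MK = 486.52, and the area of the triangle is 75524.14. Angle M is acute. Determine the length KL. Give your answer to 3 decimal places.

From area = ½·LM·MK·sin M, we get sin M = 2·area/(LM·MK) ≈ 0.78105.
Taking the acute solution, ∠M ≈ 51.36°.
Law of cosines then gives KL ≈ 391.37.

391.373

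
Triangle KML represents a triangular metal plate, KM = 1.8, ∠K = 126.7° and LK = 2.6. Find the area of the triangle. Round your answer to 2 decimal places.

area ≈ 1.88

Area = ½·LK·KM·sin K ≈ 1.8762.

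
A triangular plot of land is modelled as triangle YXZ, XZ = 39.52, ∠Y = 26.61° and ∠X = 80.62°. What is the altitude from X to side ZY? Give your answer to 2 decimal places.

The third angle is ∠Z = 180° − ∠Y − ∠X = 72.77°.
Law of sines: ZY = XZ·sin X/sin Y ≈ 87.051.
Law of sines: YX = XZ·sin Z/sin Y ≈ 84.271.
Area = ½·XZ·ZY·sin Z ≈ 1642.9.
The altitude from X has length 2·area/ZY ≈ 37.746.

37.75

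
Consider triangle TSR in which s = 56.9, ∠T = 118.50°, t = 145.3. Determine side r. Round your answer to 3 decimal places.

109.274

Law of sines: sin S = s·sin T/t ≈ 0.34415.
Since t ≥ s, only the acute value applies: ∠S ≈ 20.13°.
Then ∠R = 180° − ∠T − ∠S ≈ 41.37°.
Law of sines gives r = t·sin R/sin T ≈ 109.27.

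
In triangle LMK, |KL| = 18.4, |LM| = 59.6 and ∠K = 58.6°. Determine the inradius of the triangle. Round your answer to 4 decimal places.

r ≈ 7.2616

Law of sines: sin M = |KL|·sin K/|LM| ≈ 0.26351.
Since |LM| ≥ |KL|, only the acute value applies: ∠M ≈ 15.28°.
Then ∠L = 180° − ∠K − ∠M ≈ 106.12°.
Law of sines gives |MK| = |LM|·sin L/sin K ≈ 67.08.
Area = ½·|LM|·|KL|·sin L ≈ 526.76.
Semiperimeter s = (67.08+18.4+59.6)/2 = 72.54.
Inradius = area/s = 526.76/72.54 ≈ 7.2616.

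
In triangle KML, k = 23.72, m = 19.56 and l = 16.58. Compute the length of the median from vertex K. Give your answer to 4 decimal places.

m_K ≈ 13.7144

Median from K: ½√(2·m² + 2·l² − k²) ≈ 13.714.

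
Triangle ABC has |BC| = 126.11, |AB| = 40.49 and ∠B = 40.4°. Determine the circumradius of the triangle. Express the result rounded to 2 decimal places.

By the law of cosines, |CA|² = |AB|² + |BC|² − 2·|AB|·|BC|·cos B = 9766, so |CA| ≈ 98.823.
Area = ½·|AB|·|BC|·sin B ≈ 1654.7.
Circumradius = |CA|/(2 sin B) ≈ 76.238.

76.24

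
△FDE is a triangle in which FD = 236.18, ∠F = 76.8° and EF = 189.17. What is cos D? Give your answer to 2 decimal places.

By the law of cosines, DE² = EF² + FD² − 2·EF·FD·cos F = 71162, so DE ≈ 266.76.
Law of cosines again: cos D = (FD² + DE² − EF²)/(2·FD·DE) ≈ 0.72343, so ∠D ≈ 43.66°.

cos D ≈ 0.72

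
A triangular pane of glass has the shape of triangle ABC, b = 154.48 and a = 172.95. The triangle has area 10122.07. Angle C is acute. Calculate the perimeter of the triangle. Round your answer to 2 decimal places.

perimeter ≈ 464.93

From area = ½·a·b·sin C, we get sin C = 2·area/(a·b) ≈ 0.75772.
Taking the acute solution, ∠C ≈ 49.26°.
Law of cosines then gives c ≈ 137.5.
Perimeter = 172.95 + 154.48 + 137.5 = 464.93.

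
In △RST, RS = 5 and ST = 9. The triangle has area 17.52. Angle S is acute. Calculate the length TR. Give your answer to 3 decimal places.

7.038

From area = ½·RS·ST·sin S, we get sin S = 2·area/(RS·ST) ≈ 0.77867.
Taking the acute solution, ∠S ≈ 0.893 rad.
Law of cosines then gives TR ≈ 7.0378.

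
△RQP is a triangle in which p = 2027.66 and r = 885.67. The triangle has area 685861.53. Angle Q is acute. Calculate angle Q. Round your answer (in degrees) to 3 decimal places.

From area = ½·p·r·sin Q, we get sin Q = 2·area/(p·r) ≈ 0.76383.
Taking the acute solution, ∠Q ≈ 49.80°.

∠Q ≈ 49.803°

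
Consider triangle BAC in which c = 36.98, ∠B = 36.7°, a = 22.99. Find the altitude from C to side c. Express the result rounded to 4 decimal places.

By the law of cosines, b² = a² + c² − 2·a·c·cos B = 532.77, so b ≈ 23.082.
Area = ½·a·c·sin B ≈ 254.04.
The altitude from C has length 2·area/c ≈ 13.739.

h_C ≈ 13.7394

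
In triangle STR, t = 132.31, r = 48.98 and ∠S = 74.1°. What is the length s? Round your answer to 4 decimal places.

127.8834

By the law of cosines, s² = t² + r² − 2·t·r·cos S = 16354, so s ≈ 127.88.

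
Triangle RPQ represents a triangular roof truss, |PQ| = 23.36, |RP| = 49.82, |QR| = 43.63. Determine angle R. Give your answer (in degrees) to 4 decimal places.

27.9582

By the law of cosines, cos R = (|QR|² + |RP|² − |PQ|²) / (2·|QR|·|RP|) ≈ 0.88329, so ∠R ≈ 27.96°.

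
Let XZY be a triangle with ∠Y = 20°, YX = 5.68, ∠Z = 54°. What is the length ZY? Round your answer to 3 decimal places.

6.749

The third angle is ∠X = 180° − ∠Z − ∠Y = 106.00°.
Law of sines: ZY = YX·sin X/sin Z ≈ 6.7489.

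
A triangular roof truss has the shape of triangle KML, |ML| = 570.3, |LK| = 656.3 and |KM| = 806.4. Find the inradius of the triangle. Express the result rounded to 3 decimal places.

Semiperimeter s = (570.3 + 656.3 + 806.4)/2 = 1016.5.
Heron's formula: area = √(1016.5·446.2·360.2·210.1) ≈ 1.8527e+05.
Inradius = area/s = 1.8527e+05/1016.5 ≈ 182.26.

182.262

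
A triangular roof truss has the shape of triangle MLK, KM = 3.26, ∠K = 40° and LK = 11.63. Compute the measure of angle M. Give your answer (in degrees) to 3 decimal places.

By the law of cosines, ML² = LK² + KM² − 2·LK·KM·cos K = 87.797, so ML ≈ 9.37.
Law of cosines again: cos M = (KM² + ML² − LK²)/(2·KM·ML) ≈ -0.60289, so ∠M ≈ 127.08°.

∠M ≈ 127.077°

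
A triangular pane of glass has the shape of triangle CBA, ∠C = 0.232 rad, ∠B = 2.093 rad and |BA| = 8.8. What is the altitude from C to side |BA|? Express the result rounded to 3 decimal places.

The third angle is ∠A = π − ∠C − ∠B = 0.817 rad.
Law of sines: |AC| = |BA|·sin B/sin C ≈ 33.172.
Law of sines: |CB| = |BA|·sin A/sin C ≈ 27.894.
Area = ½·|BA|·|AC|·sin A ≈ 106.38.
The altitude from C has length 2·area/|BA| ≈ 24.177.

h_C ≈ 24.177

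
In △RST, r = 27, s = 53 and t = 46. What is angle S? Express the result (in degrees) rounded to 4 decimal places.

By the law of cosines, cos S = (t² + r² − s²) / (2·t·r) ≈ 0.01449, so ∠S ≈ 89.17°.

∠S ≈ 89.1696°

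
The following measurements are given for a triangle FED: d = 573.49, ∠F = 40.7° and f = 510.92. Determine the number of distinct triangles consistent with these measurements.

2

d·sin F = 573.49·sin(40.7°) ≈ 374.
Since d sin F < f < d (374 < 510.92 < 573.49), two triangles exist.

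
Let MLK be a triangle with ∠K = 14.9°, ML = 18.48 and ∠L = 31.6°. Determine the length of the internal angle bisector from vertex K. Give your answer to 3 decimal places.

The third angle is ∠M = 180° − ∠L − ∠K = 133.50°.
Law of sines: LK = ML·sin M/sin K ≈ 52.132.
Law of sines: KM = ML·sin L/sin K ≈ 37.659.
The bisector from K has length 2·LK·KM·cos(∠K/2)/(LK+KM) ≈ 43.36.

t_K ≈ 43.360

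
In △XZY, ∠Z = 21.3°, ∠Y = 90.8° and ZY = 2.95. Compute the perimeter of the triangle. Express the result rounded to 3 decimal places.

7.290

The third angle is ∠X = 180° − ∠Z − ∠Y = 67.90°.
Law of sines: YX = ZY·sin Z/sin X ≈ 1.1566.
Law of sines: XZ = ZY·sin Y/sin X ≈ 3.1836.
Semiperimeter s = (2.95+1.1566+3.1836)/2 = 3.6451.
Perimeter = 2.95 + 1.1566 + 3.1836 = 7.2902.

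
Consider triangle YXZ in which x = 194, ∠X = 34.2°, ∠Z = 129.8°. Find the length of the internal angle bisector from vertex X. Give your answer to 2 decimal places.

133.84

The third angle is ∠Y = 180° − ∠X − ∠Z = 16.00°.
Law of sines: y = x·sin Y/sin X ≈ 95.135.
Law of sines: z = x·sin Z/sin X ≈ 265.17.
The bisector from X has length 2·z·y·cos(∠X/2)/(z+y) ≈ 133.84.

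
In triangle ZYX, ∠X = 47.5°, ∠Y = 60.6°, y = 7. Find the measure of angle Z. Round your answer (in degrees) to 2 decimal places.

∠Z ≈ 71.90°

The third angle is ∠Z = 180° − ∠Y − ∠X = 71.90°.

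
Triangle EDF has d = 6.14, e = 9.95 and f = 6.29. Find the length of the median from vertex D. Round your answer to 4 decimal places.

Median from D: ½√(2·f² + 2·e² − d²) ≈ 7.7368.

m_D ≈ 7.7368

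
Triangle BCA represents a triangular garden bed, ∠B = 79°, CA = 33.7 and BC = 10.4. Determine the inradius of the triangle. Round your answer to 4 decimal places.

r ≈ 4.4518

Law of sines: sin A = BC·sin B/CA ≈ 0.30294.
Since CA ≥ BC, only the acute value applies: ∠A ≈ 17.63°.
Then ∠C = 180° − ∠B − ∠A ≈ 83.37°.
Law of sines gives AB = CA·sin C/sin B ≈ 34.101.
Area = ½·CA·BC·sin C ≈ 174.07.
Semiperimeter s = (33.7+34.101+10.4)/2 = 39.1.
Inradius = area/s = 174.07/39.1 ≈ 4.4518.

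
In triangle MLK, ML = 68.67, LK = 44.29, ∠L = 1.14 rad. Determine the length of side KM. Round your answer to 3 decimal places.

By the law of cosines, KM² = ML² + LK² − 2·ML·LK·cos L = 4137, so KM ≈ 64.32.

64.320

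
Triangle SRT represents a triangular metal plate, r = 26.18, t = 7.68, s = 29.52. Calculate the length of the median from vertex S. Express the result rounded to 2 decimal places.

12.42

Median from S: ½√(2·r² + 2·t² − s²) ≈ 12.423.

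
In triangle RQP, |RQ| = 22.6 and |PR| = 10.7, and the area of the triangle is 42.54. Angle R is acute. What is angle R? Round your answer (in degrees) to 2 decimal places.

From area = ½·|PR|·|RQ|·sin R, we get sin R = 2·area/(|PR|·|RQ|) ≈ 0.35183.
Taking the acute solution, ∠R ≈ 20.60°.

∠R ≈ 20.60°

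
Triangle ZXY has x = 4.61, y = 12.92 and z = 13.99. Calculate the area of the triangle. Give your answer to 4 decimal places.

29.7209

Semiperimeter s = (13.99 + 4.61 + 12.92)/2 = 15.76.
Heron's formula: area = √(15.76·1.77·11.15·2.84) ≈ 29.721.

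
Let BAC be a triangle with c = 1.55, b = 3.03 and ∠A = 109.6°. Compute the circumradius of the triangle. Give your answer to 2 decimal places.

By the law of cosines, a² = c² + b² − 2·c·b·cos A = 14.734, so a ≈ 3.8385.
Area = ½·c·b·sin A ≈ 2.2122.
Circumradius = a/(2 sin A) ≈ 2.0373.

R ≈ 2.04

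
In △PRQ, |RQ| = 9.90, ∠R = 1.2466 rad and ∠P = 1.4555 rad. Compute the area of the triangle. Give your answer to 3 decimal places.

The third angle is ∠Q = π − ∠P − ∠R = 0.4395 rad.
Law of sines: |QP| = |RQ|·sin R/sin P ≈ 9.447.
Law of sines: |PR| = |RQ|·sin Q/sin P ≈ 4.2404.
Area = ½·|RQ|·|QP|·sin Q ≈ 19.897.

19.897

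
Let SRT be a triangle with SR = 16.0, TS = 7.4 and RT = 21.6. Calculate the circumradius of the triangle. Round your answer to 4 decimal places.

By the law of cosines, cos S = (TS² + SR² − RT²) / (2·TS·SR) ≈ -0.65794, so ∠S ≈ 131.14°.
Circumradius = RT/(2 sin S) ≈ 14.341.

14.3413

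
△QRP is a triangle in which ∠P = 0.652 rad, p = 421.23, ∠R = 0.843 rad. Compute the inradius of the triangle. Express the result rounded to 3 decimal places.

The third angle is ∠Q = π − ∠R − ∠P = 1.647 rad.
Law of sines: q = p·sin Q/sin P ≈ 692.22.
Law of sines: r = p·sin R/sin P ≈ 518.33.
Area = ½·p·q·sin R ≈ 1.0885e+05.
Semiperimeter s = (692.22+518.33+421.23)/2 = 815.89.
Inradius = area/s = 1.0885e+05/815.89 ≈ 133.42.

133.418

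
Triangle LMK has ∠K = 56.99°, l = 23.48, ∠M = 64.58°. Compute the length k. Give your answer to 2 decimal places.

23.11

The third angle is ∠L = 180° − ∠M − ∠K = 58.43°.
Law of sines: k = l·sin K/sin L ≈ 23.11.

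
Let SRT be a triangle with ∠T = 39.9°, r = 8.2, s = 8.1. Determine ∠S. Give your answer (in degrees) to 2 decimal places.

69.08

By the law of cosines, t² = s² + r² − 2·s·r·cos T = 30.94, so t ≈ 5.5624.
Law of cosines again: cos S = (r² + t² − s²)/(2·r·t) ≈ 0.35704, so ∠S ≈ 69.08°.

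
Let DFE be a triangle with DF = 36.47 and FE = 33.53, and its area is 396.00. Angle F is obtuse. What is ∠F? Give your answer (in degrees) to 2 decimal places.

From area = ½·DF·FE·sin F, we get sin F = 2·area/(DF·FE) ≈ 0.64767.
Taking the obtuse solution, ∠F ≈ 139.63°.

∠F ≈ 139.63°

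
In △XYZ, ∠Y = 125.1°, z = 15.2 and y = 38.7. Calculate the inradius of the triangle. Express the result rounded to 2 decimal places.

4.24

Law of sines: sin Z = z·sin Y/y ≈ 0.32134.
Since y ≥ z, only the acute value applies: ∠Z ≈ 18.74°.
Then ∠X = 180° − ∠Y − ∠Z ≈ 36.16°.
Law of sines gives x = y·sin X/sin Y ≈ 27.907.
Area = ½·y·z·sin X ≈ 173.53.
Semiperimeter s = (27.907+38.7+15.2)/2 = 40.904.
Inradius = area/s = 173.53/40.904 ≈ 4.2423.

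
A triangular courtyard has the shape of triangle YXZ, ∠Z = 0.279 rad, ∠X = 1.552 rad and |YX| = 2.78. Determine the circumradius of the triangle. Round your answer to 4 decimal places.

The third angle is ∠Y = π − ∠X − ∠Z = 1.311 rad.
Law of sines: |XZ| = |YX|·sin Y/sin Z ≈ 9.7548.
Law of sines: |ZY| = |YX|·sin X/sin Z ≈ 10.093.
Circumradius = |YX|/(2 sin Z) ≈ 5.0473.

R ≈ 5.0473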